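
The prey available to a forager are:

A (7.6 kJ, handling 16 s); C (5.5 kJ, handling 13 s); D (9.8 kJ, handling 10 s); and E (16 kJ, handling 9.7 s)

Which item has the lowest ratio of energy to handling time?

Profitability E/h (kJ/s): A = 7.6/16 = 0.475, C = 5.5/13 = 0.423, D = 9.8/10 = 0.98, E = 16/9.7 = 1.65.
Ranked: E > D > A > C.

C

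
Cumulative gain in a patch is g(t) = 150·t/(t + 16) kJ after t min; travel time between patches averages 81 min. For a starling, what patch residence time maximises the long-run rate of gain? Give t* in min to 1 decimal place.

36.0 min

Optimal t* satisfies g'(t*) = g(t*)/(T + t*).
g'(t) = 150·16/(t + 16)². Setting 150·16/(t+16)² = 150t/[(t+16)(81+t)] gives 16(81+t) = t(t+16), so t² = 16×81 = 1296.
t* = √1296 = 36 min.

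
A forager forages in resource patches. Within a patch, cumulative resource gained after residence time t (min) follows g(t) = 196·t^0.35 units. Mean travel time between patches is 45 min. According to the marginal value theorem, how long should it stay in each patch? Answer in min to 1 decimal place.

By the marginal value theorem, leave when the instantaneous gain rate g'(t) equals the habitat-wide average g(t)/(T + t).
g'(t) = 0.35·196·t^-0.65. Setting 0.35·196·t^-0.65 = 196·t^0.35/(45+t) gives 0.35(45+t) = t, so 0.65·t = 0.35×45.
t* = 0.35×45/0.65 = 24.23 min.

24.2 min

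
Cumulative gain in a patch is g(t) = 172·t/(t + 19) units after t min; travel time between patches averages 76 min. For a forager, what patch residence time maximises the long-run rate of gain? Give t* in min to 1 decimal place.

By the marginal value theorem, leave when the instantaneous gain rate g'(t) equals the habitat-wide average g(t)/(T + t).
g'(t) = 172·19/(t + 19)². Setting 172·19/(t+19)² = 172t/[(t+19)(76+t)] gives 19(76+t) = t(t+19), so t² = 19×76 = 1444.
t* = √1444 = 38 min.

38.0 min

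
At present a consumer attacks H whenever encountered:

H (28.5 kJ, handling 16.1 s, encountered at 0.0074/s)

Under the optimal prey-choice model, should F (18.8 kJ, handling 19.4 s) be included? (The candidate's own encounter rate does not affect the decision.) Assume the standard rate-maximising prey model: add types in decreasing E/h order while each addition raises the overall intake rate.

Yes

Intake rate on the current diet: R = (0.0074×28.5) / (1 + 0.0074×16.1) = 0.2109/1.119 = 0.1884 kJ/s.
Profitability of F: 18.8/19.4 = 0.9691 kJ/s.
Since 0.9691 > R, including F increases the long-run rate.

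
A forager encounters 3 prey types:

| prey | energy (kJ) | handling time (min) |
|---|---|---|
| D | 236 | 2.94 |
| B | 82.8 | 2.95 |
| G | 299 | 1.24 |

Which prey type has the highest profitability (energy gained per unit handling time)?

Profitability E/h (kJ/min): D = 236/2.94 = 80.3, B = 82.8/2.95 = 28.1, G = 299/1.24 = 241.
Ranked: G > D > B.

G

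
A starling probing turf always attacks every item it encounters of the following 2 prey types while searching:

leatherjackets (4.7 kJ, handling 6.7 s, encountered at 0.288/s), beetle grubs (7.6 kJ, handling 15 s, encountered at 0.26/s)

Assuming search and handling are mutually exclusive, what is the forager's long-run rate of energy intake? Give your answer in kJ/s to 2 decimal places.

Energy encountered per unit search time: 0.288×4.7 + 0.26×7.6 = 3.33 kJ/s.
Handling time per unit search time: 0.288×6.7 + 0.26×15 = 5.83.
Rate = 3.33/(1 + 5.83) = 0.4875 kJ/s.

0.49 kJ/s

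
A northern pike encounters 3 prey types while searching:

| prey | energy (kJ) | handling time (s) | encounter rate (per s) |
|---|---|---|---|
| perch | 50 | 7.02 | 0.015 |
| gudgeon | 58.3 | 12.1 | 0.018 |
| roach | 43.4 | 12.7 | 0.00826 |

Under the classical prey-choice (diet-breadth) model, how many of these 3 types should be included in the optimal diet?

Rank by E/h (kJ/s): perch 7.12, gudgeon 4.82, roach 3.42. Include each in turn until the next type's E/h falls below the running intake rate.
Rate on top 1: 0.6785. gudgeon: 4.82 > 0.6785 → include.
Rate on top 2: 1.36. roach: 3.42 > 1.36 → include.
Optimal diet: perch, gudgeon, roach — 3 of 3 types.

3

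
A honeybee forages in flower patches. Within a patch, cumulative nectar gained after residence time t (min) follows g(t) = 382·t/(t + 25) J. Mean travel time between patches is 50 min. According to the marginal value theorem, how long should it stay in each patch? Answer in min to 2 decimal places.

35.36 min

Optimal t* satisfies g'(t*) = g(t*)/(T + t*).
g'(t) = 382·25/(t + 25)². Setting 382·25/(t+25)² = 382t/[(t+25)(50+t)] gives 25(50+t) = t(t+25), so t² = 25×50 = 1250.
t* = √1250 = 35.36 min.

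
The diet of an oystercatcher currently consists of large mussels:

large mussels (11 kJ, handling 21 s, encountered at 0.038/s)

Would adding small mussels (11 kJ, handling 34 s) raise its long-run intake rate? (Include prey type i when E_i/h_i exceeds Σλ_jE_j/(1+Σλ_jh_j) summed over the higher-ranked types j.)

On large mussels alone, R = ΣλE/(1+Σλh) = 0.418/1.798 = 0.2325 kJ/s.
small mussels: E/h = 11/34 = 0.3235 kJ/s.
0.3235 > 0.2325, so adding small mussels raises the average — include it.

Yes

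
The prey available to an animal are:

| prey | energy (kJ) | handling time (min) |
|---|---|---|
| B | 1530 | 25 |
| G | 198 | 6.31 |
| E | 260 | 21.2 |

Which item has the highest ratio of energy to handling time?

Profitability E/h (kJ/min): B = 1530/25 = 61.2, G = 198/6.31 = 31.4, E = 260/21.2 = 12.3.
Ranked: B > G > E.

B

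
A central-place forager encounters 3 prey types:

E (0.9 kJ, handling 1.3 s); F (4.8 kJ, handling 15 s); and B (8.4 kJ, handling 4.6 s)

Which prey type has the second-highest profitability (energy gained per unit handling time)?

E

Profitability E/h (kJ/s): E = 0.9/1.3 = 0.692, F = 4.8/15 = 0.32, B = 8.4/4.6 = 1.83.
Ranked: B > E > F.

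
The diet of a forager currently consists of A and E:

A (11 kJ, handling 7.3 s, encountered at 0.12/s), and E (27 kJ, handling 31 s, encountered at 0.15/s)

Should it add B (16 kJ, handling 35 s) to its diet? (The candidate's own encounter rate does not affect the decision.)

No

Intake rate on the current diet: R = (0.12×11 + 0.15×27) / (1 + 0.12×7.3 + 0.15×31) = 5.37/6.526 = 0.8229 kJ/s.
B: E/h = 16/35 = 0.4571 kJ/s.
0.4571 < 0.8229, so adding B would lower the average — exclude it.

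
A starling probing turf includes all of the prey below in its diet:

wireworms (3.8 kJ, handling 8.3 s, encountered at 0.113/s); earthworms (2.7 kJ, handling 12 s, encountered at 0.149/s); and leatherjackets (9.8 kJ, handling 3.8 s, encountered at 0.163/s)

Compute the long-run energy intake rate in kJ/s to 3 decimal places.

Energy encountered per unit search time: 0.113×3.8 + 0.149×2.7 + 0.163×9.8 = 2.429 kJ/s.
Handling time per unit search time: 0.113×8.3 + 0.149×12 + 0.163×3.8 = 3.345.
Rate = 2.429/(1 + 3.345) = 0.559 kJ/s.

0.559 kJ/s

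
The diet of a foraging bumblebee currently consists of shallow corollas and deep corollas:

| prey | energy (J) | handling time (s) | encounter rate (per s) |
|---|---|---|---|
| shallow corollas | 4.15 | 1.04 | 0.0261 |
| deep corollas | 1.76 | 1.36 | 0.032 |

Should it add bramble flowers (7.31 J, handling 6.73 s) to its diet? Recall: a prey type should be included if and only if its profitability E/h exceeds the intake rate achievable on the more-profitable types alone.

On shallow corollas and deep corollas alone, R = ΣλE/(1+Σλh) = 0.1646/1.071 = 0.1538 J/s.
bramble flowers: E/h = 7.31/6.73 = 1.086 J/s.
1.086 > 0.1538, so adding bramble flowers raises the average — include it.

Yes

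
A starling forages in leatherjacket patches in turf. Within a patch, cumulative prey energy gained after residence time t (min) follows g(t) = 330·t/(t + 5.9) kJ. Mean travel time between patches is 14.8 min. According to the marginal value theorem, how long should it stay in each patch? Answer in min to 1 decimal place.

9.3 min

Optimal t* satisfies g'(t*) = g(t*)/(T + t*).
g'(t) = 330·5.9/(t + 5.9)². Setting 330·5.9/(t+5.9)² = 330t/[(t+5.9)(14.8+t)] gives 5.9(14.8+t) = t(t+5.9), so t² = 5.9×14.8 = 87.32.
t* = √87.32 = 9.345 min.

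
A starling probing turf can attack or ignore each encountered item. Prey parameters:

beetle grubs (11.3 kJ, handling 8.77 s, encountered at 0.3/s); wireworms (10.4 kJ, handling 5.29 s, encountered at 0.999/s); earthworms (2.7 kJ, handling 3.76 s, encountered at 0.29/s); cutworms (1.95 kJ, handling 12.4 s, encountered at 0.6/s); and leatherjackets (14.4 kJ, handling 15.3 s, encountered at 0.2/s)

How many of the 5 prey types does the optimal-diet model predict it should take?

Rank by E/h (kJ/s): wireworms 1.97, beetle grubs 1.29, leatherjackets 0.941, earthworms 0.718, cutworms 0.157. Include each in turn until the next type's E/h falls below the running intake rate.
Rate on top 1: 1.653. beetle grubs: 1.29 < 1.653 → exclude; stop.
Optimal diet: wireworms — 1 of 5 types.

1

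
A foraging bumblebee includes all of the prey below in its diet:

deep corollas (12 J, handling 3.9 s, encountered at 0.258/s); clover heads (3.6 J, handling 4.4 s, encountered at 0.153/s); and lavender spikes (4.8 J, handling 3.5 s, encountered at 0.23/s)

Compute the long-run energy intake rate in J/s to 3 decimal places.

1.363 J/s

Energy encountered per unit search time: 0.258×12 + 0.153×3.6 + 0.23×4.8 = 4.751 J/s.
Handling time per unit search time: 0.258×3.9 + 0.153×4.4 + 0.23×3.5 = 2.484.
Rate = 4.751/(1 + 2.484) = 1.363 J/s.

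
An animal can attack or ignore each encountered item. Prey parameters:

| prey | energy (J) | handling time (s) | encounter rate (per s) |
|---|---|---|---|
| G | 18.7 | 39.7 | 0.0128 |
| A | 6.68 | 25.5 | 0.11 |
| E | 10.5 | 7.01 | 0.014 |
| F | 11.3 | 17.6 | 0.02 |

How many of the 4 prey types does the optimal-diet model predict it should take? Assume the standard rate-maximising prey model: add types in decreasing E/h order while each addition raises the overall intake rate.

Rank by E/h (J/s): E 1.5, F 0.642, G 0.471, A 0.262. Include each in turn until the next type's E/h falls below the running intake rate.
Rate on top 1: 0.1339. F: 0.642 > 0.1339 → include.
Rate on top 2: 0.2572. G: 0.471 > 0.2572 → include.
Rate on top 3: 0.3127. A: 0.262 < 0.3127 → exclude; stop.
Optimal diet: E, F, G — 3 of 4 types.

3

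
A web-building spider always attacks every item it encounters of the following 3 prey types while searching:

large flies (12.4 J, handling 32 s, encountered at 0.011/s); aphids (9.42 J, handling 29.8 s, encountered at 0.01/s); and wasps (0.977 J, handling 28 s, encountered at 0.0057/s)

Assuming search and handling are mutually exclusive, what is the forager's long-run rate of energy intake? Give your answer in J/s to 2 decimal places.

0.13 J/s

R = Σλ_iE_i / (1 + Σλ_ih_i)
Numerator: 0.011×12.4 + 0.01×9.42 + 0.0057×0.977 = 0.2362
Denominator: 1 + 0.011×32 + 0.01×29.8 + 0.0057×28 = 1.81
R = 0.2362/1.81 = 0.1305 J/s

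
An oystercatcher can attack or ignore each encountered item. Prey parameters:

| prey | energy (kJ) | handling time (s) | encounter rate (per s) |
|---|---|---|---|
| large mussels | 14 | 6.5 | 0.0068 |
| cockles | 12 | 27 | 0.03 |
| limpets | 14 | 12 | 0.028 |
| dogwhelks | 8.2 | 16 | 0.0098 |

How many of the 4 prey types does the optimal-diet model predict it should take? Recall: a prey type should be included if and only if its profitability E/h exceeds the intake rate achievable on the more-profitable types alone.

E/h in descending order: large mussels 2.15, limpets 1.17, dogwhelks 0.512, cockles 0.444 kJ/s. The optimal diet is the largest prefix of this list for which every included type satisfies E_i/h_i > R on the types above it.
Rate on top 1: 0.09117. limpets: 1.17 > 0.09117 → include.
Rate on top 2: 0.353. dogwhelks: 0.512 > 0.353 → include.
Rate on top 3: 0.3693. cockles: 0.444 > 0.3693 → include.
Optimal diet: large mussels, limpets, dogwhelks, cockles — 4 of 4 types.

4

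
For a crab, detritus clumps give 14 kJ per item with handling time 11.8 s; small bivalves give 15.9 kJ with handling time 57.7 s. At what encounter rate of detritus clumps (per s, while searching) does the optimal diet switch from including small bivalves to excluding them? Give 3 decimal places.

At the threshold, the rate on detritus clumps alone equals the profitability of small bivalves: λ·14/(1 + λ·11.8) = 15.9/57.7 = 0.2756.
Rearranging, λ(14 − 0.2756×11.8) = 0.2756, so λ = 0.2756/10.75 = 0.02564 per s.

0.026 per s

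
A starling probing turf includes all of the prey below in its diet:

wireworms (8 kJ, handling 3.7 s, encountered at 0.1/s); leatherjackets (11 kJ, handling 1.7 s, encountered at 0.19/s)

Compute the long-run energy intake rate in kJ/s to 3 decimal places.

1.707 kJ/s

Energy encountered per unit search time: 0.1×8 + 0.19×11 = 2.89 kJ/s.
Handling time per unit search time: 0.1×3.7 + 0.19×1.7 = 0.693.
Rate = 2.89/(1 + 0.693) = 1.707 kJ/s.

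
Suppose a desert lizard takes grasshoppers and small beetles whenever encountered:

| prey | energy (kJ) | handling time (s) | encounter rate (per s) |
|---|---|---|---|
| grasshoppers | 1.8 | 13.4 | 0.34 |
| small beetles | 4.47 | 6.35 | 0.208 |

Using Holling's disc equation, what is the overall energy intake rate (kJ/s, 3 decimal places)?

0.224 kJ/s

Energy encountered per unit search time: 0.34×1.8 + 0.208×4.47 = 1.542 kJ/s.
Handling time per unit search time: 0.34×13.4 + 0.208×6.35 = 5.877.
Rate = 1.542/(1 + 5.877) = 0.2242 kJ/s.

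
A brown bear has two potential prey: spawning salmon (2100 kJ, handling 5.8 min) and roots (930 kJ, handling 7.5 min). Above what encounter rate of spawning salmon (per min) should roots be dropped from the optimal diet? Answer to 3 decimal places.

0.090 per min

Drop roots once their profitability E₂/h₂ falls below the rate achievable on spawning salmon alone: E₂/h₂ = λE₁/(1 + λh₁).
Solve for λ: λE₁h₂ = E₂(1 + λh₁) → λ(E₁h₂ − E₂h₁) = E₂ → λ = E₂/(E₁h₂ − E₂h₁).
λ = 930/(2100×7.5 − 930×5.8) = 930/1.036e+04 = 0.0898 per min.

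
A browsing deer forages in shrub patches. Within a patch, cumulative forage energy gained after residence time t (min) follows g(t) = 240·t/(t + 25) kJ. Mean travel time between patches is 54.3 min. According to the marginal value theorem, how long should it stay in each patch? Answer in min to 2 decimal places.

By the marginal value theorem, leave when the instantaneous gain rate g'(t) equals the habitat-wide average g(t)/(T + t).
g'(t) = 240·25/(t + 25)². Setting 240·25/(t+25)² = 240t/[(t+25)(54.3+t)] gives 25(54.3+t) = t(t+25), so t² = 25×54.3 = 1358.
t* = √1358 = 36.84 min.

36.84 min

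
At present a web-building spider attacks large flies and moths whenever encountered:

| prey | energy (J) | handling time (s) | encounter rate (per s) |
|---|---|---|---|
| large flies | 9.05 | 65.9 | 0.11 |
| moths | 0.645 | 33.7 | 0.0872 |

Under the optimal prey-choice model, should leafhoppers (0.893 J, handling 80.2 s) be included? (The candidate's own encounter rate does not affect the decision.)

Intake rate on the current diet: R = (0.11×9.05 + 0.0872×0.645) / (1 + 0.11×65.9 + 0.0872×33.7) = 1.052/11.19 = 0.09401 J/s.
leafhoppers: E/h = 0.893/80.2 = 0.01113 J/s.
Since 0.01113 < R, time spent handling leafhoppers is better spent searching.

No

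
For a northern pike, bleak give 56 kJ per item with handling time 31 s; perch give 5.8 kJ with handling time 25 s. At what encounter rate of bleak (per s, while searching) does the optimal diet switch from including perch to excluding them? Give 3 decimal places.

At the threshold, the rate on bleak alone equals the profitability of perch: λ·56/(1 + λ·31) = 5.8/25 = 0.232.
Rearranging, λ(56 − 0.232×31) = 0.232, so λ = 0.232/48.81 = 0.004753 per s.

0.005 per s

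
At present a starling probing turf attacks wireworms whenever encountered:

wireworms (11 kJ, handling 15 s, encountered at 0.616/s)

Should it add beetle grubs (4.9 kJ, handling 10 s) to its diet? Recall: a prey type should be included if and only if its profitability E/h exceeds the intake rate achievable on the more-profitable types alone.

No

On wireworms alone, R = ΣλE/(1+Σλh) = 6.776/10.24 = 0.6617 kJ/s.
Profitability of beetle grubs: 4.9/10 = 0.49 kJ/s.
0.49 < 0.6617, so adding beetle grubs would lower the average — exclude it.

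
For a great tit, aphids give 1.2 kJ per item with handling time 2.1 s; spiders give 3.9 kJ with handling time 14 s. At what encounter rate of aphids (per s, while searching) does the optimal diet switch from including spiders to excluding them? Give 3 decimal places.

0.453 per s

Drop spiders once their profitability E₂/h₂ falls below the rate achievable on aphids alone: E₂/h₂ = λE₁/(1 + λh₁).
Solve for λ: λE₁h₂ = E₂(1 + λh₁) → λ(E₁h₂ − E₂h₁) = E₂ → λ = E₂/(E₁h₂ − E₂h₁).
λ = 3.9/(1.2×14 − 3.9×2.1) = 3.9/8.61 = 0.453 per s.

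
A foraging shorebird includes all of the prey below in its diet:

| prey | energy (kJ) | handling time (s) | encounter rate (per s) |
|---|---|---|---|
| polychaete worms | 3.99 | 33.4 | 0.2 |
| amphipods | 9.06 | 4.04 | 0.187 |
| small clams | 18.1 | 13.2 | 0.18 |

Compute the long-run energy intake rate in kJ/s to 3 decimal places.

0.532 kJ/s

R = Σλ_iE_i / (1 + Σλ_ih_i)
Numerator: 0.2×3.99 + 0.187×9.06 + 0.18×18.1 = 5.75
Denominator: 1 + 0.2×33.4 + 0.187×4.04 + 0.18×13.2 = 10.81
R = 5.75/10.81 = 0.5319 kJ/s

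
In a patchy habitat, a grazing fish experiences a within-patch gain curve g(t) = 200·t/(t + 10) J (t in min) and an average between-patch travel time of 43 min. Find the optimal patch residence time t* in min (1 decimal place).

Maximise g(t)/(T+t): set derivative to zero → g'(t)(T+t) = g(t).
g'(t) = 200·10/(t + 10)². Setting 200·10/(t+10)² = 200t/[(t+10)(43+t)] gives 10(43+t) = t(t+10), so t² = 10×43 = 430.
t* = √430 = 20.74 min.

20.7 min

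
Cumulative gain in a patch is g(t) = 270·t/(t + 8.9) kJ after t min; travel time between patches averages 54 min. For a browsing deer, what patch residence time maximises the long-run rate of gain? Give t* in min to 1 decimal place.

21.9 min

By the marginal value theorem, leave when the instantaneous gain rate g'(t) equals the habitat-wide average g(t)/(T + t).
g'(t) = 270·8.9/(t + 8.9)². Setting 270·8.9/(t+8.9)² = 270t/[(t+8.9)(54+t)] gives 8.9(54+t) = t(t+8.9), so t² = 8.9×54 = 480.6.
t* = √480.6 = 21.92 min.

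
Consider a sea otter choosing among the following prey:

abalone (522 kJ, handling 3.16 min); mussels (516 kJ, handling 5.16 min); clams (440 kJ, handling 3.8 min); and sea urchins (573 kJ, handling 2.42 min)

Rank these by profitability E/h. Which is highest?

In descending order of E/h:
sea urchins: 573/2.42 = 237 kJ/min
abalone: 522/3.16 = 165 kJ/min
clams: 440/3.8 = 116 kJ/min
mussels: 516/5.16 = 100 kJ/min

sea urchins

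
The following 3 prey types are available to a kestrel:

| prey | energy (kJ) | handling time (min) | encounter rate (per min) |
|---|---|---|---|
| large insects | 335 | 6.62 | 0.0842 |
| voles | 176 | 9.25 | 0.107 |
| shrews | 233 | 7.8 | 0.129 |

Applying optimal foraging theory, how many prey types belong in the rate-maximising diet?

2

E/h in descending order: large insects 50.6, shrews 29.9, voles 19 kJ/min. The optimal diet is the largest prefix of this list for which every included type satisfies E_i/h_i > R on the types above it.
Rate on top 1: 18.11. shrews: 29.9 > 18.11 → include.
Rate on top 2: 22.73. voles: 19 < 22.73 → exclude; stop.
Optimal diet: large insects, shrews — 2 of 3 types.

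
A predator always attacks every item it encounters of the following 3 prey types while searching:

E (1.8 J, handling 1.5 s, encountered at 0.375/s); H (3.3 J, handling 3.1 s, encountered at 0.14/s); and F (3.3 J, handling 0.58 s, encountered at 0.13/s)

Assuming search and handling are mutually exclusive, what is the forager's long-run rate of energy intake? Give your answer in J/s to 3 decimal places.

R = (0.375×1.8 + 0.14×3.3 + 0.13×3.3) / (1 + 0.375×1.5 + 0.14×3.1 + 0.13×0.58) = 1.566/2.072 = 0.7558 J/s.

0.756 J/s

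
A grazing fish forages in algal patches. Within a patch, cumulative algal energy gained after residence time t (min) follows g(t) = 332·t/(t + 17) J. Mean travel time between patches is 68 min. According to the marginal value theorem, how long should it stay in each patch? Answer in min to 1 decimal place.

Optimal t* satisfies g'(t*) = g(t*)/(T + t*).
g'(t) = 332·17/(t + 17)². Setting 332·17/(t+17)² = 332t/[(t+17)(68+t)] gives 17(68+t) = t(t+17), so t² = 17×68 = 1156.
t* = √1156 = 34 min.

34.0 min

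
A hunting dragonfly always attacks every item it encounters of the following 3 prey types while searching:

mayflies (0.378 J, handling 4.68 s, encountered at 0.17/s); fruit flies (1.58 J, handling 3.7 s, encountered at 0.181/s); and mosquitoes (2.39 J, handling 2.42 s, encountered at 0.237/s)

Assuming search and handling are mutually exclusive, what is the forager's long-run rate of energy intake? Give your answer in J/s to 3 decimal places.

0.302 J/s

R = Σλ_iE_i / (1 + Σλ_ih_i)
Numerator: 0.17×0.378 + 0.181×1.58 + 0.237×2.39 = 0.9167
Denominator: 1 + 0.17×4.68 + 0.181×3.7 + 0.237×2.42 = 3.039
R = 0.9167/3.039 = 0.3017 J/s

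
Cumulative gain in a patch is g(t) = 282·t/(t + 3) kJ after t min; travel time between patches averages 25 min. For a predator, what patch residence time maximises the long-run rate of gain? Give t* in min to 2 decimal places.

Optimal t* satisfies g'(t*) = g(t*)/(T + t*).
g'(t) = 282·3/(t + 3)². Setting 282·3/(t+3)² = 282t/[(t+3)(25+t)] gives 3(25+t) = t(t+3), so t² = 3×25 = 75.
t* = √75 = 8.66 min.

8.66 min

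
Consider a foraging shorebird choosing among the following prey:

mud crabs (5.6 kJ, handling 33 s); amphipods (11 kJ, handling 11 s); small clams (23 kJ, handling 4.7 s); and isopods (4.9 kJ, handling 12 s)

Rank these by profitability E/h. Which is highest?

Profitability E/h (kJ/s): mud crabs = 5.6/33 = 0.17, amphipods = 11/11 = 1, small clams = 23/4.7 = 4.89, isopods = 4.9/12 = 0.408.
Ranked: small clams > amphipods > isopods > mud crabs.

small clams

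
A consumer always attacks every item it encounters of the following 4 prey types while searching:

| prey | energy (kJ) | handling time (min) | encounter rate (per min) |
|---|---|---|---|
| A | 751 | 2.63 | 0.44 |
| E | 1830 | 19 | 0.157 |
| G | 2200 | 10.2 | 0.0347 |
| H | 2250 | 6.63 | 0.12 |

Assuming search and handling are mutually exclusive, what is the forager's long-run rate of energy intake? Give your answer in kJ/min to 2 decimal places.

153.28 kJ/min

R = (0.44×751 + 0.157×1830 + 0.0347×2200 + 0.12×2250) / (1 + 0.44×2.63 + 0.157×19 + 0.0347×10.2 + 0.12×6.63) = 964.1/6.29 = 153.3 kJ/min.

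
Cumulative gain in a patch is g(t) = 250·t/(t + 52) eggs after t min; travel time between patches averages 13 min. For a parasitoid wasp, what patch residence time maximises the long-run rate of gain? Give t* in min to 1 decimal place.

Optimal t* satisfies g'(t*) = g(t*)/(T + t*).
g'(t) = 250·52/(t + 52)². Setting 250·52/(t+52)² = 250t/[(t+52)(13+t)] gives 52(13+t) = t(t+52), so t² = 52×13 = 676.
t* = √676 = 26 min.

26.0 min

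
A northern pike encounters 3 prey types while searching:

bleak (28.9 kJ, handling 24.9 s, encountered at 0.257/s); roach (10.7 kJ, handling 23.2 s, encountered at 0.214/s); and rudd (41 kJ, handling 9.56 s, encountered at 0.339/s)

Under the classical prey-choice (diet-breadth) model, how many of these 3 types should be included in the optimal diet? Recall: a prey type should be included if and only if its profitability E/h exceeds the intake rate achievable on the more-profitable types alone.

Profitabilities (E/h, kJ/s): rudd 4.29, bleak 1.16, roach 0.461. Add prey in this order while the next type's profitability exceeds the intake rate on those already taken.
Rate on top 1: 3.277. bleak: 1.16 < 3.277 → exclude; stop.
Optimal diet: rudd — 1 of 3 types.

1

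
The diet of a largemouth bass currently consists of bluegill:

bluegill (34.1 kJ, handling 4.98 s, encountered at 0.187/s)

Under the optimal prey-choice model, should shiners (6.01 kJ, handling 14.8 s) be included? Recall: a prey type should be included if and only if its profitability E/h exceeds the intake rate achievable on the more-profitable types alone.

Current rate: (0.187×34.1)/(1 + 0.187×4.98) = 3.302 kJ/s.
shiners: E/h = 6.01/14.8 = 0.4061 kJ/s.
Since 0.4061 < R, time spent handling shiners is better spent searching.

No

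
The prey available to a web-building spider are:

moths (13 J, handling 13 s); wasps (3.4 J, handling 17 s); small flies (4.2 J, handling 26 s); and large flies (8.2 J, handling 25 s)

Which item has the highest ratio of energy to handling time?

In descending order of E/h:
moths: 13/13 = 1 J/s
large flies: 8.2/25 = 0.328 J/s
wasps: 3.4/17 = 0.2 J/s
small flies: 4.2/26 = 0.162 J/s

moths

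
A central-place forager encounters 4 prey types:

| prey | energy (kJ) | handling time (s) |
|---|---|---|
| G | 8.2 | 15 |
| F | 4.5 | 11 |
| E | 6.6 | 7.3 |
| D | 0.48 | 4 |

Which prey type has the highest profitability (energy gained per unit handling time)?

E

In descending order of E/h:
E: 6.6/7.3 = 0.904 kJ/s
G: 8.2/15 = 0.547 kJ/s
F: 4.5/11 = 0.409 kJ/s
D: 0.48/4 = 0.12 kJ/s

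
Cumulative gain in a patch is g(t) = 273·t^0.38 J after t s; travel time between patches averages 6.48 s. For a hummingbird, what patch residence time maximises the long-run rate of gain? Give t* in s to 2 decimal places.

Maximise g(t)/(T+t): set derivative to zero → g'(t)(T+t) = g(t).
g'(t) = 0.38·273·t^-0.62. Setting 0.38·273·t^-0.62 = 273·t^0.38/(6.48+t) gives 0.38(6.48+t) = t, so 0.62·t = 0.38×6.48.
t* = 0.38×6.48/0.62 = 3.972 s.

3.97 s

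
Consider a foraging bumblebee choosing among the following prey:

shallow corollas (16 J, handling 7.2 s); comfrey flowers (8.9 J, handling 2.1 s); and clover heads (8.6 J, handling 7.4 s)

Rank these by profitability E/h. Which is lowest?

Profitability E/h (J/s): shallow corollas = 16/7.2 = 2.22, comfrey flowers = 8.9/2.1 = 4.24, clover heads = 8.6/7.4 = 1.16.
Ranked: comfrey flowers > shallow corollas > clover heads.

clover heads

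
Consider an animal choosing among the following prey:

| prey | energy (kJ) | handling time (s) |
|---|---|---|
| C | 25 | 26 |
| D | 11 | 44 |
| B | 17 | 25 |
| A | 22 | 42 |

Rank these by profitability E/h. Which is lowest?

Profitability E/h (kJ/s): C = 25/26 = 0.962, D = 11/44 = 0.25, B = 17/25 = 0.68, A = 22/42 = 0.524.
Ranked: C > B > A > D.

D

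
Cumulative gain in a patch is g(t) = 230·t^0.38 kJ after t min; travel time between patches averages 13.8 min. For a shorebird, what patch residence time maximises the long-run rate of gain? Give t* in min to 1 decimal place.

Optimal t* satisfies g'(t*) = g(t*)/(T + t*).
g'(t) = 0.38·230·t^-0.62. Setting 0.38·230·t^-0.62 = 230·t^0.38/(13.8+t) gives 0.38(13.8+t) = t, so 0.62·t = 0.38×13.8.
t* = 0.38×13.8/0.62 = 8.458 min.

8.5 min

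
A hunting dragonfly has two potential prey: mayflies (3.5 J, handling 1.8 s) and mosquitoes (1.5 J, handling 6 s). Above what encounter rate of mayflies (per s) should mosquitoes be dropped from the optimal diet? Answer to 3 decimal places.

0.082 per s

The zero-one rule: include mosquitoes iff E₂/h₂ > λE₁/(1+λh₁). Equality gives the switch point.
λE₁h₂ = E₂ + λE₂h₁ ⇒ λ = E₂/(E₁h₂ − E₂h₁) = 1.5/(21 − 2.7) = 0.08197 per s.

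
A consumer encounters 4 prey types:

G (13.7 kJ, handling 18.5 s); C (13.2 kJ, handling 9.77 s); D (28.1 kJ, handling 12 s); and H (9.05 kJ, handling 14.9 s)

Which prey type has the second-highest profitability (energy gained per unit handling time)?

In descending order of E/h:
D: 28.1/12 = 2.34 kJ/s
C: 13.2/9.77 = 1.35 kJ/s
G: 13.7/18.5 = 0.741 kJ/s
H: 9.05/14.9 = 0.607 kJ/s

C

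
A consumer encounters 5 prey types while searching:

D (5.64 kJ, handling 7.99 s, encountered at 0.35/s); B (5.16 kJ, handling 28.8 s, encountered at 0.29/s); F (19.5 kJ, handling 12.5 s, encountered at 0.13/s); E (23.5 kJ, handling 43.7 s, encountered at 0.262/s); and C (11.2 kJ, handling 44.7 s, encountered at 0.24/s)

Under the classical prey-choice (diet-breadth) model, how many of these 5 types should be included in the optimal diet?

Rank by E/h (kJ/s): F 1.56, D 0.706, E 0.538, C 0.251, B 0.179. Include each in turn until the next type's E/h falls below the running intake rate.
Rate on top 1: 0.9657. D: 0.706 < 0.9657 → exclude; stop.
Optimal diet: F — 1 of 5 types.

1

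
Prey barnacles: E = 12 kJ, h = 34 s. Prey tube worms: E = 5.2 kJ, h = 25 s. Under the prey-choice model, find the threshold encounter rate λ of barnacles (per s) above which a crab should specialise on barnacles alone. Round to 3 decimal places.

At the threshold, the rate on barnacles alone equals the profitability of tube worms: λ·12/(1 + λ·34) = 5.2/25 = 0.208.
Rearranging, λ(12 − 0.208×34) = 0.208, so λ = 0.208/4.928 = 0.04221 per s.

0.042 per s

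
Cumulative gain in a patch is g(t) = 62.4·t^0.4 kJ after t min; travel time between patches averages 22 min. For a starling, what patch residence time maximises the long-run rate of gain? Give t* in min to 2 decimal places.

Maximise g(t)/(T+t): set derivative to zero → g'(t)(T+t) = g(t).
g'(t) = 0.4·62.4·t^-0.6. Setting 0.4·62.4·t^-0.6 = 62.4·t^0.4/(22+t) gives 0.4(22+t) = t, so 0.60·t = 0.4×22.
t* = 0.4×22/0.60 = 14.67 min.

14.67 min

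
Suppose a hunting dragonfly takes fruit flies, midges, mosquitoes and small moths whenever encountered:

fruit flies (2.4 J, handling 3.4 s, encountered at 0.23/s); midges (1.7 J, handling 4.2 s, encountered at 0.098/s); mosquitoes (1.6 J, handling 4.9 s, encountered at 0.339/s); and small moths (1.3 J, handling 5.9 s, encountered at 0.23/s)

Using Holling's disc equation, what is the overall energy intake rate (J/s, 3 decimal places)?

0.299 J/s

R = Σλ_iE_i / (1 + Σλ_ih_i)
Numerator: 0.23×2.4 + 0.098×1.7 + 0.339×1.6 + 0.23×1.3 = 1.56
Denominator: 1 + 0.23×3.4 + 0.098×4.2 + 0.339×4.9 + 0.23×5.9 = 5.212
R = 1.56/5.212 = 0.2993 J/s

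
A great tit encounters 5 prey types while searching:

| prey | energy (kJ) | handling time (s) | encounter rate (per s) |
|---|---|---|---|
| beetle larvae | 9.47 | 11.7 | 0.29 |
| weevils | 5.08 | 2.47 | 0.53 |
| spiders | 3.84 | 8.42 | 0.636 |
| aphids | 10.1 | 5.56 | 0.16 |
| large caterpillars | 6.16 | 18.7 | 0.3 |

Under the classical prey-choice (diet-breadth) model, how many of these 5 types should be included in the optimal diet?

Rank by E/h (kJ/s): weevils 2.06, aphids 1.82, beetle larvae 0.809, spiders 0.456, large caterpillars 0.329. Include each in turn until the next type's E/h falls below the running intake rate.
Rate on top 1: 1.166. aphids: 1.82 > 1.166 → include.
Rate on top 2: 1.347. beetle larvae: 0.809 < 1.347 → exclude; stop.
Optimal diet: weevils, aphids — 2 of 5 types.

2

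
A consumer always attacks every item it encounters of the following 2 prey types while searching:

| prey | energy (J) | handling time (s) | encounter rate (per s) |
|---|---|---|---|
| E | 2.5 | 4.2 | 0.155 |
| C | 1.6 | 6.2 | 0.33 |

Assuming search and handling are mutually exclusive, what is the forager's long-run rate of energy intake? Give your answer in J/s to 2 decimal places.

R = (0.155×2.5 + 0.33×1.6) / (1 + 0.155×4.2 + 0.33×6.2) = 0.9155/3.697 = 0.2476 J/s.

0.25 J/s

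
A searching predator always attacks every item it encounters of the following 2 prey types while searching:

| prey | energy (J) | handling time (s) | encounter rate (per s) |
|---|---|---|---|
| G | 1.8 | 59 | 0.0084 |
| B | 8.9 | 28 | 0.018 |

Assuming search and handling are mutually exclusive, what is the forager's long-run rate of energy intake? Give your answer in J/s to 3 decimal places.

R = (0.0084×1.8 + 0.018×8.9) / (1 + 0.0084×59 + 0.018×28) = 0.1753/2 = 0.08768 J/s.

0.088 J/s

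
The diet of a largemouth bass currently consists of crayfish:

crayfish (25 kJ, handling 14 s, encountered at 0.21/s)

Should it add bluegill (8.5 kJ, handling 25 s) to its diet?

No

Current rate: (0.21×25)/(1 + 0.21×14) = 1.332 kJ/s.
Profitability of bluegill: 8.5/25 = 0.34 kJ/s.
0.34 < 1.332, so adding bluegill would lower the average — exclude it.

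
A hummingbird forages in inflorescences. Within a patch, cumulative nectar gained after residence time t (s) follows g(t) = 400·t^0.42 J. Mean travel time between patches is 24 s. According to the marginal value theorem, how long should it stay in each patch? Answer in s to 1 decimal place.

17.4 s

Maximise g(t)/(T+t): set derivative to zero → g'(t)(T+t) = g(t).
g'(t) = 0.42·400·t^-0.58. Setting 0.42·400·t^-0.58 = 400·t^0.42/(24+t) gives 0.42(24+t) = t, so 0.58·t = 0.42×24.
t* = 0.42×24/0.58 = 17.38 s.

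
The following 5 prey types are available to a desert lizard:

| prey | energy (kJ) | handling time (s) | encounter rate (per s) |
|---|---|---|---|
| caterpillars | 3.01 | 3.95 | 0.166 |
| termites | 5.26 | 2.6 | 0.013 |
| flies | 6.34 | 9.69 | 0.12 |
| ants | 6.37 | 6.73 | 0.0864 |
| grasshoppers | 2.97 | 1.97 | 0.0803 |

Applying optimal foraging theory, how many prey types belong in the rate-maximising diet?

Rank by E/h (kJ/s): termites 2.02, grasshoppers 1.51, ants 0.947, caterpillars 0.762, flies 0.654. Include each in turn until the next type's E/h falls below the running intake rate.
Rate on top 1: 0.06614. grasshoppers: 1.51 > 0.06614 → include.
Rate on top 2: 0.2574. ants: 0.947 > 0.2574 → include.
Rate on top 3: 0.4834. caterpillars: 0.762 > 0.4834 → include.
Rate on top 4: 0.5586. flies: 0.654 > 0.5586 → include.
Optimal diet: termites, grasshoppers, ants, caterpillars, flies — 5 of 5 types.

5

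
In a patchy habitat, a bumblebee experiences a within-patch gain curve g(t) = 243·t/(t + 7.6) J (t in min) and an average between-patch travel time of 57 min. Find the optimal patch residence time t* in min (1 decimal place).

Maximise g(t)/(T+t): set derivative to zero → g'(t)(T+t) = g(t).
g'(t) = 243·7.6/(t + 7.6)². Setting 243·7.6/(t+7.6)² = 243t/[(t+7.6)(57+t)] gives 7.6(57+t) = t(t+7.6), so t² = 7.6×57 = 433.2.
t* = √433.2 = 20.81 min.

20.8 min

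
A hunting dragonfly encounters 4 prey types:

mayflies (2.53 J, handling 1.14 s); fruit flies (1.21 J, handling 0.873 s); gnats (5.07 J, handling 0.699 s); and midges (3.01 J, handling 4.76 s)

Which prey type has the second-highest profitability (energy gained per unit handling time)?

Profitability E/h (J/s): mayflies = 2.53/1.14 = 2.22, fruit flies = 1.21/0.873 = 1.39, gnats = 5.07/0.699 = 7.25, midges = 3.01/4.76 = 0.632.
Ranked: gnats > mayflies > fruit flies > midges.

mayflies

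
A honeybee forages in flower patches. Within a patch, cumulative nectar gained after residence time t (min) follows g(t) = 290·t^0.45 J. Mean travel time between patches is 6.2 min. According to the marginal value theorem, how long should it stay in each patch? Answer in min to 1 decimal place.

Maximise g(t)/(T+t): set derivative to zero → g'(t)(T+t) = g(t).
g'(t) = 0.45·290·t^-0.55. Setting 0.45·290·t^-0.55 = 290·t^0.45/(6.2+t) gives 0.45(6.2+t) = t, so 0.55·t = 0.45×6.2.
t* = 0.45×6.2/0.55 = 5.073 min.

5.1 min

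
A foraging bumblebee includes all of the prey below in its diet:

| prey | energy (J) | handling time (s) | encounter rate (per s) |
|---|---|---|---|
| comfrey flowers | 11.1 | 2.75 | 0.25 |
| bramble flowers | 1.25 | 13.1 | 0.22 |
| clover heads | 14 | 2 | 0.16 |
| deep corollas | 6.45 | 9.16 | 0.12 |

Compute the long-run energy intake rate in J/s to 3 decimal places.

1.013 J/s

R = Σλ_iE_i / (1 + Σλ_ih_i)
Numerator: 0.25×11.1 + 0.22×1.25 + 0.16×14 + 0.12×6.45 = 6.064
Denominator: 1 + 0.25×2.75 + 0.22×13.1 + 0.16×2 + 0.12×9.16 = 5.989
R = 6.064/5.989 = 1.013 J/s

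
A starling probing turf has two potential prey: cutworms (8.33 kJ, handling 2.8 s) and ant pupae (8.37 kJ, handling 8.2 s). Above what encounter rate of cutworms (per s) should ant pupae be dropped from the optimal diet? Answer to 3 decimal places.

0.187 per s

At the threshold, the rate on cutworms alone equals the profitability of ant pupae: λ·8.33/(1 + λ·2.8) = 8.37/8.2 = 1.021.
Rearranging, λ(8.33 − 1.021×2.8) = 1.021, so λ = 1.021/5.472 = 0.1865 per s.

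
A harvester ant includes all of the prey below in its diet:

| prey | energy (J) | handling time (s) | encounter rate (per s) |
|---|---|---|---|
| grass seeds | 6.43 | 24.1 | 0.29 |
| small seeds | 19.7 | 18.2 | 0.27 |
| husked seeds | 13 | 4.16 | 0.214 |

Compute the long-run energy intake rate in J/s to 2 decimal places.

R = Σλ_iE_i / (1 + Σλ_ih_i)
Numerator: 0.29×6.43 + 0.27×19.7 + 0.214×13 = 9.966
Denominator: 1 + 0.29×24.1 + 0.27×18.2 + 0.214×4.16 = 13.79
R = 9.966/13.79 = 0.7225 J/s

0.72 J/s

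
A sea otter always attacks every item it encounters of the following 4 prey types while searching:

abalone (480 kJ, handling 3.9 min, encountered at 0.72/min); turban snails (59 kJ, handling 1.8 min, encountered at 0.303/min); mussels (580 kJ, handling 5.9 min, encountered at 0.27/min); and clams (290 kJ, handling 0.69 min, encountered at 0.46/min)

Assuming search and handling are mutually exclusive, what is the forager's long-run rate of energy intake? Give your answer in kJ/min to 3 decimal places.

104.326 kJ/min

R = Σλ_iE_i / (1 + Σλ_ih_i)
Numerator: 0.72×480 + 0.303×59 + 0.27×580 + 0.46×290 = 653.5
Denominator: 1 + 0.72×3.9 + 0.303×1.8 + 0.27×5.9 + 0.46×0.69 = 6.264
R = 653.5/6.264 = 104.3 kJ/min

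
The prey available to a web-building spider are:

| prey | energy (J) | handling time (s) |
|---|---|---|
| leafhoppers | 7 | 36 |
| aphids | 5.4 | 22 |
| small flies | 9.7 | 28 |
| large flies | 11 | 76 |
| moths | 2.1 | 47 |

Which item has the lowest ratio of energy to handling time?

Profitability E/h (J/s): leafhoppers = 7/36 = 0.194, aphids = 5.4/22 = 0.245, small flies = 9.7/28 = 0.346, large flies = 11/76 = 0.145, moths = 2.1/47 = 0.0447.
Ranked: small flies > aphids > leafhoppers > large flies > moths.

moths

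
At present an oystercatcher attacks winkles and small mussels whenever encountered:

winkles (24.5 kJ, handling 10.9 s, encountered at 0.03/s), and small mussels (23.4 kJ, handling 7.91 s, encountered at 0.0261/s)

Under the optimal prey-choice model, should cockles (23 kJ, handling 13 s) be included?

Current rate: (0.03×24.5 + 0.0261×23.4)/(1 + 0.03×10.9 + 0.0261×7.91) = 0.8776 kJ/s.
Profitability of cockles: 23/13 = 1.769 kJ/s.
1.769 > 0.8776, so adding cockles raises the average — include it.

Yes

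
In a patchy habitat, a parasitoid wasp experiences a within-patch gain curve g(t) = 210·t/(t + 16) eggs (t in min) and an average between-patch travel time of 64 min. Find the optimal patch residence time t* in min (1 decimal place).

32.0 min

Maximise g(t)/(T+t): set derivative to zero → g'(t)(T+t) = g(t).
g'(t) = 210·16/(t + 16)². Setting 210·16/(t+16)² = 210t/[(t+16)(64+t)] gives 16(64+t) = t(t+16), so t² = 16×64 = 1024.
t* = √1024 = 32 min.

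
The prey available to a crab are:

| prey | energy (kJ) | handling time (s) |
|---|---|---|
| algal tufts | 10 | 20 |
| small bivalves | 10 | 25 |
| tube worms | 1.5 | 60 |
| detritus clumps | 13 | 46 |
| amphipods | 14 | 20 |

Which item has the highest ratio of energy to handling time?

amphipods

Profitability E/h (kJ/s): algal tufts = 10/20 = 0.5, small bivalves = 10/25 = 0.4, tube worms = 1.5/60 = 0.025, detritus clumps = 13/46 = 0.283, amphipods = 14/20 = 0.7.
Ranked: amphipods > algal tufts > small bivalves > detritus clumps > tube worms.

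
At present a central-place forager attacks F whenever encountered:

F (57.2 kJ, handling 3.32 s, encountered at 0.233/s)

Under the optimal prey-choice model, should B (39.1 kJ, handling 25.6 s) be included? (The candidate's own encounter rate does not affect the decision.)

Current rate: (0.233×57.2)/(1 + 0.233×3.32) = 7.515 kJ/s.
Profitability of B: 39.1/25.6 = 1.527 kJ/s.
1.527 < 7.515, so adding B would lower the average — exclude it.

No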